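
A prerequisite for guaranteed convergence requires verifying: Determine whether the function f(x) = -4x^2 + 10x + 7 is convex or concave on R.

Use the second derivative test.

f(x) = -4x^2 + 10x + 7
f'(x) = -8x + 10
f''(x) = -8
Since f''(x) = -8 < 0 for all x, f is concave on R.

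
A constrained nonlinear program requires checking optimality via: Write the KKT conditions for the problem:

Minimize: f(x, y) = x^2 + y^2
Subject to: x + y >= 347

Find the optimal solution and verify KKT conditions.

KKT conditions for min x^2 + y^2 s.t. x + y >= 347:
Stationarity: 2x = mu, 2y = mu
So x = y = mu/2.
Complementary slackness: mu*(x + y - 347) = 0
Primal feasibility: x + y >= 347; dual feasibility: mu >= 0
If mu = 0 then x = y = 0, but 0 + 0 < 347 is infeasible, so the constraint is active.
Constraint active: x + y = 2*(mu/2) = 347 => mu = 347
x = y = 347/2, f = 120409/2
Verify: stationarity 2*(347/2) = 347 = mu; primal 347/2 + 347/2 = 347 >= 347; dual mu = 347 >= 0; complementary slackness 347*(347 - 347) = 0. All KKT conditions hold.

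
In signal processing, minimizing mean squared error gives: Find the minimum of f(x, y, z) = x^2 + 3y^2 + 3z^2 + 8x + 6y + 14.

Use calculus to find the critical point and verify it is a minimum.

f(x,y,z) = x^2 + 3y^2 + 3z^2 + 8x + 6y + 14
df/dx = 2x + (8) = 0 => x = -4
df/dy = 6y + (6) = 0 => y = -1
df/dz = 6z + (0) = 0 => z = 0
f(-4,-1,0) = 1*(-4)^2 + 3*(-1)^2 + 3*(0)^2 + 8*(-4) + 6*(-1) + 14 = -5
Hessian is diagonal with entries 2, 6, 6 > 0, confirmed minimum.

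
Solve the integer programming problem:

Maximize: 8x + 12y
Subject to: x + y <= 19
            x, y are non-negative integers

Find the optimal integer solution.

Objective: 8x + 12y, constraint: x + y <= 19
Coefficient of y is 12 > coefficient of x is 8, so allocate the entire budget to y.
Optimal: x = 0, y = 19, value = 228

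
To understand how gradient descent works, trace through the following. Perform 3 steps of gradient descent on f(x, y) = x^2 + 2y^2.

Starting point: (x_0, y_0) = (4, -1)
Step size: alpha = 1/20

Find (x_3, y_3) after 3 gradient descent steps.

f(x,y) = x^2 + 2y^2
grad_x = 2x + 0y, grad_y = 4y + 0x
Step 1: grad = (8, -4), (18/5, -4/5)
Step 2: grad = (36/5, -16/5), (81/25, -16/25)
Step 3: grad = (162/25, -64/25), (729/250, -64/125)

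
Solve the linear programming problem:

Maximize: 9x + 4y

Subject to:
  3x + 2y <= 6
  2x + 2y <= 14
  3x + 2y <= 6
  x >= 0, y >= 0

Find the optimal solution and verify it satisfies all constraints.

Feasible vertices: (0, 0), (0, 3), (2, 0)
Objective 9x + 4y at each vertex:
  (0, 0): 0
  (0, 3): 12
  (2, 0): 18
Maximum is 18 at (2, 0).
Verify constraints at (x, y) = (2, 0):
  3*2 + 2*0 = 6 <= 6 (active)
  2*2 + 2*0 = 4 <= 14
  3*2 + 2*0 = 6 <= 6 (active)
  x = 2 >= 0, y = 0 >= 0. All constraints satisfied.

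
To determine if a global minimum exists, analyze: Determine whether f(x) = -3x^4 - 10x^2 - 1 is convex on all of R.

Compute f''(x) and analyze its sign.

f(x) = -3x^4 - 10x^2 - 1
f'(x) = -12x^3 + -20x
f''(x) = -36x^2 + -20
f''(x) = -36x^2 + -20 <= -20 < 0 for all x
Therefore, f is concave on R.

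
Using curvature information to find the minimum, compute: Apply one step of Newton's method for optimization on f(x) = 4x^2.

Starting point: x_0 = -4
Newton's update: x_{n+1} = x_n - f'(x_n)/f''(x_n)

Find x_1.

f(x) = 4x^2
f'(x) = 8x + (0), f''(x) = 8
Newton step: x_1 = x_0 - f'(x_0)/f''(x_0)
f'(-4) = -32
x_1 = -4 - -32/8 = 0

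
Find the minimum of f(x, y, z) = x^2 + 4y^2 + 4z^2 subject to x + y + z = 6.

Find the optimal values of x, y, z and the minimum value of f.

Using Lagrange multipliers on f = x^2 + 4y^2 + 4z^2 with constraint x + y + z = 6:
Conditions: 2*1*x = lambda, 2*4*y = lambda, 2*4*z = lambda
So x = lambda/2, y = lambda/8, z = lambda/8
Substituting into constraint: lambda * (3/4) = 6
lambda = 8
x = 4, y = 1, z = 1
Minimum value = 24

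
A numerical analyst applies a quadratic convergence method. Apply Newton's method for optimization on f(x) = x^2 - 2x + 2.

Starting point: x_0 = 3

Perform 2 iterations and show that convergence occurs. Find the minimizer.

f(x) = x^2 - 2x + 2, f'(x) = 2x + (-2), f''(x) = 2
Step 1: f'(3) = 4, x_1 = 3 - 4/2 = 1
Step 2: f'(1) = 0, x_2 = 1 (converged)
Newton's method converges in 1 step for quadratics.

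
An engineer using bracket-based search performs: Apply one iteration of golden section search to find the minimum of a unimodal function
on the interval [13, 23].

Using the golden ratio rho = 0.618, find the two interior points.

Golden section search on [13, 23].
Golden ratio rho = 0.618 (approx).
Interior points:
  x_1 = 13 + (1-0.618)*10 = 16.8200
  x_2 = 13 + 0.618*10 = 19.1800
Compare f(x_1) and f(x_2) to determine which subinterval to keep.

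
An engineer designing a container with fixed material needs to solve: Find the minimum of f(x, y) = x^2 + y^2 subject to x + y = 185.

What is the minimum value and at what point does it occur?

Substitute y = 185 - x into f(x,y) = x^2 + y^2:
g(x) = x^2 + (185 - x)^2 = 2x^2 - 370x + 34225
g'(x) = 4x - 370 = 0  =>  x = 185/2
y = 185 - 185/2 = 185/2
Minimum value = (185/2)^2 + (185/2)^2 = 34225/2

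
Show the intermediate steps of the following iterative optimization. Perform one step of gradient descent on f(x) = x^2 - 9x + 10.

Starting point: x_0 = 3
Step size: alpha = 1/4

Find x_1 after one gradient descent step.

f(x) = x^2 - 9x + 10
f'(x) = 2x - 9
f'(3) = 2*3 + (-9) = -3
x_1 = x_0 - alpha * f'(x_0) = 3 - 1/4 * -3 = 15/4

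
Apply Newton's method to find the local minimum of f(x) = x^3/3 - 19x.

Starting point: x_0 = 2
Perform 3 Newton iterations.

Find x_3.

f(x) = x^3/3 - 19x
f'(x) = x^2 - 19, f''(x) = 2x
Newton update: x_{n+1} = x_n - (x_n^2 - 19)/(2*x_n)
Step 1: x_0 = 2, f'=-15, f''=4, x_1 = 23/4
Step 2: x_1 = 23/4, f'=225/16, f''=23/2, x_2 = 833/184
Step 3: x_2 = 833/184, f'=50625/33856, f''=833/92, x_3 = 1337153/306544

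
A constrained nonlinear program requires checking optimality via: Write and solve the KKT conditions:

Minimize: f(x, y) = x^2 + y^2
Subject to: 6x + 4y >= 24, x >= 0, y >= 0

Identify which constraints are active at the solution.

KKT conditions for min x^2 + y^2 s.t. 6x + 4y >= 24, x >= 0, y >= 0:
Stationarity: 2x = mu*6 + mu_x, 2y = mu*4 + mu_y, with mu, mu_x, mu_y >= 0
Complementary slackness: mu*(6x + 4y - 24) = 0, mu_x*x = 0, mu_y*y = 0
(0, 0) is infeasible (6*0 + 4*0 < 24), so if mu = 0 stationarity would force x = mu_x/2 >= 0, y = mu_y/2 >= 0 with mu_x*x = mu_y*y = 0, i.e. x = y = 0: contradiction. Hence mu > 0 and 6x + 4y = 24 is active.
Try x > 0, y > 0 (so mu_x = mu_y = 0): x = 6*mu/2, y = 4*mu/2
Substitute: 6*(6*mu/2) + 4*(4*mu/2) = 24
  mu*52/2 = 24 => mu = 12/13
x* = 36/13 > 0, y* = 24/13 > 0, consistent with mu_x = mu_y = 0.
f is convex and the constraints are linear, so this KKT point is the global minimum.
f* = 144/13
Active constraints: 6x + 4y >= 24 (holds with equality, mu = 12/13 > 0); x >= 0 and y >= 0 are inactive (mu_x = mu_y = 0).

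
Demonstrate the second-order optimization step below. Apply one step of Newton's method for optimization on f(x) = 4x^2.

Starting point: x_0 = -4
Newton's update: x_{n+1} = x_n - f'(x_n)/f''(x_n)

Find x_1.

f(x) = 4x^2
f'(x) = 8x + (0), f''(x) = 8
Newton step: x_1 = x_0 - f'(x_0)/f''(x_0)
f'(-4) = -32
x_1 = -4 - -32/8 = 0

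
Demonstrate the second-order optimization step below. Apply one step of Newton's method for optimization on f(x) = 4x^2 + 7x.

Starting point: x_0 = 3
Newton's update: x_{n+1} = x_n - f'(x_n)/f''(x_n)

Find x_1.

f(x) = 4x^2 + 7x
f'(x) = 8x + (7), f''(x) = 8
Newton step: x_1 = x_0 - f'(x_0)/f''(x_0)
f'(3) = 31
x_1 = 3 - 31/8 = -7/8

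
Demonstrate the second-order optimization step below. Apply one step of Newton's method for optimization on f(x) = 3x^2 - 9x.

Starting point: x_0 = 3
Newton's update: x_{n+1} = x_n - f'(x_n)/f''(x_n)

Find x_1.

f(x) = 3x^2 - 9x
f'(x) = 6x + (-9), f''(x) = 6
Newton step: x_1 = x_0 - f'(x_0)/f''(x_0)
f'(3) = 9
x_1 = 3 - 9/6 = 3/2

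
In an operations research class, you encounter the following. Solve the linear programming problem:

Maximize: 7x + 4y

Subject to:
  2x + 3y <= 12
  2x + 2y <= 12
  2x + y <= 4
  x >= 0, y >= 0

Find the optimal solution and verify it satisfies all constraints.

Feasible vertices: (0, 0), (0, 4), (2, 0)
Objective 7x + 4y at each vertex:
  (0, 0): 0
  (0, 4): 16
  (2, 0): 14
Maximum is 16 at (0, 4).
Verify constraints at (x, y) = (0, 4):
  2*0 + 3*4 = 12 <= 12 (active)
  2*0 + 2*4 = 8 <= 12
  2*0 + 1*4 = 4 <= 4 (active)
  x = 0 >= 0, y = 4 >= 0. All constraints satisfied.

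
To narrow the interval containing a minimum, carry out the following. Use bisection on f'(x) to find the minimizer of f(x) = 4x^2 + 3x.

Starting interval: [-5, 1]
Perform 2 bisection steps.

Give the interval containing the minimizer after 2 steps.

Finding critical point of f(x) = 4x^2 + 3x using bisection on f'(x) = 8x + 3.
f'(x) = 0 when x = -3/8.
Starting interval: [-5, 1]
Step 1: mid = -2, f'(mid) = -13, new interval = [-2, 1]
Step 2: mid = -1/2, f'(mid) = -1, new interval = [-1/2, 1]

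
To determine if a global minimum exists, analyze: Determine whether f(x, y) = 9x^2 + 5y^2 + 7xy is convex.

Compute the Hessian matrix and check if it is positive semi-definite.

f(x,y) = 9x^2 + 5y^2 + 7xy
Hessian H = [[18, 7], [7, 10]]
trace(H) = 28, det(H) = 131
Eigenvalues: (28 +/- sqrt(260)) / 2 = 22.06, 5.938
Since both eigenvalues > 0, f is convex.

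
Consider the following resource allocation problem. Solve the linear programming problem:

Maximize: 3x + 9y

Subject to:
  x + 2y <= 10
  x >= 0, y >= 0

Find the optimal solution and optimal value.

The feasible region has vertices at [(0, 0), (10, 0), (0, 5)].
Checking objective 3x + 9y at each vertex:
  (0, 0): 3*0 + 9*0 = 0
  (10, 0): 3*10 + 9*0 = 30
  (0, 5): 3*0 + 9*5 = 45
Maximum is 45 at (0, 5).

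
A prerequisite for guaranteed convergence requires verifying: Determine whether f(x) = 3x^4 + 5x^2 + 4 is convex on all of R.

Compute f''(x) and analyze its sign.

f(x) = 3x^4 + 5x^2 + 4
f'(x) = 12x^3 + 10x
f''(x) = 36x^2 + 10
f''(x) = 36x^2 + 10 >= 10 > 0 for all x
Therefore, f is convex on R.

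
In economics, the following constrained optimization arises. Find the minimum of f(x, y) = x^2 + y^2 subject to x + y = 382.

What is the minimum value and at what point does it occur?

Substitute y = 382 - x into f(x,y) = x^2 + y^2:
g(x) = x^2 + (382 - x)^2 = 2x^2 - 764x + 145924
g'(x) = 4x - 764 = 0  =>  x = 191
y = 382 - 191 = 191
Minimum value = 191^2 + 191^2 = 72962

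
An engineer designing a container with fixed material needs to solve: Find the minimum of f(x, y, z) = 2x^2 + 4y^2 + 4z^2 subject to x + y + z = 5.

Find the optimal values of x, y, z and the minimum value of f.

Using Lagrange multipliers on f = 2x^2 + 4y^2 + 4z^2 with constraint x + y + z = 5:
Conditions: 2*2*x = lambda, 2*4*y = lambda, 2*4*z = lambda
So x = lambda/4, y = lambda/8, z = lambda/8
Substituting into constraint: lambda * (1/2) = 5
lambda = 10
x = 5/2, y = 5/4, z = 5/4
Minimum value = 25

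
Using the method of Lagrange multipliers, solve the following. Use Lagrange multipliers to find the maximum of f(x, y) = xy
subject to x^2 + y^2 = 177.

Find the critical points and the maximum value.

Lagrange conditions: y = 2*lambda*x and x = 2*lambda*y
If x = 0 then y = 0, violating the constraint, so x, y != 0.
Dividing: y/x = x/y => x^2 = y^2 => y = x or y = -x
Constraint: 2x^2 = 177 => x^2 = 177/2 => x = +/-sqrt(177/2)
Critical points: (sqrt(177/2), sqrt(177/2)), (-sqrt(177/2), -sqrt(177/2)), (sqrt(177/2), -sqrt(177/2)), (-sqrt(177/2), sqrt(177/2))
  y = x:  xy = x^2 = 177/2  at (sqrt(177/2), sqrt(177/2)) and (-sqrt(177/2), -sqrt(177/2))
  y = -x: xy = -x^2 = -177/2 at (sqrt(177/2), -sqrt(177/2)) and (-sqrt(177/2), sqrt(177/2))
Maximum xy = 177/2 at (sqrt(177/2), sqrt(177/2)) and (-sqrt(177/2), -sqrt(177/2))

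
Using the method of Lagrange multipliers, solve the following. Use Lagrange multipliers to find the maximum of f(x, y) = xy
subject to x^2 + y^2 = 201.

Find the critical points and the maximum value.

Lagrange conditions: y = 2*lambda*x and x = 2*lambda*y
If x = 0 then y = 0, violating the constraint, so x, y != 0.
Dividing: y/x = x/y => x^2 = y^2 => y = x or y = -x
Constraint: 2x^2 = 201 => x^2 = 201/2 => x = +/-sqrt(201/2)
Critical points: (sqrt(201/2), sqrt(201/2)), (-sqrt(201/2), -sqrt(201/2)), (sqrt(201/2), -sqrt(201/2)), (-sqrt(201/2), sqrt(201/2))
  y = x:  xy = x^2 = 201/2  at (sqrt(201/2), sqrt(201/2)) and (-sqrt(201/2), -sqrt(201/2))
  y = -x: xy = -x^2 = -201/2 at (sqrt(201/2), -sqrt(201/2)) and (-sqrt(201/2), sqrt(201/2))
Maximum xy = 201/2 at (sqrt(201/2), sqrt(201/2)) and (-sqrt(201/2), -sqrt(201/2))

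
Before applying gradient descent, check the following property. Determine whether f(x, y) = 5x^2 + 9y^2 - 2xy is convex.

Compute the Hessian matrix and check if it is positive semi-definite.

f(x,y) = 5x^2 + 9y^2 - 2xy
Hessian H = [[10, -2], [-2, 18]]
trace(H) = 28, det(H) = 176
Eigenvalues: (28 +/- sqrt(80)) / 2 = 18.47, 9.528
Since both eigenvalues > 0, f is convex.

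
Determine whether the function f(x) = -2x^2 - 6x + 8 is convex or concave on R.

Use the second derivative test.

f(x) = -2x^2 - 6x + 8
f'(x) = -4x - 6
f''(x) = -4
Since f''(x) = -4 < 0 for all x, f is concave on R.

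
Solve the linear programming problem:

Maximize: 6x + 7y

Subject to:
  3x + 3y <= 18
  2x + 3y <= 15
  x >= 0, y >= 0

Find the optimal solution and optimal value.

Feasible vertices: (0, 0), (0, 5), (3, 3), (6, 0)
Objective 6x + 7y at each:
  (0, 0): 0
  (0, 5): 35
  (3, 3): 39
  (6, 0): 36
Maximum is 39 at (3, 3).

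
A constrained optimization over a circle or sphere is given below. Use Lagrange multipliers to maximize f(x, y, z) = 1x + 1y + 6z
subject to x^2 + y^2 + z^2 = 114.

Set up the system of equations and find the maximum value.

Lagrange conditions: 1 = 2*lambda*x, 1 = 2*lambda*y, 6 = 2*lambda*z
So x:1 = y:1 = z:6, i.e. x = 1t, y = 1t, z = 6t
Constraint: t^2*(1^2 + 1^2 + 6^2) = 114
  t^2 * 38 = 114  =>  t = sqrt(3)
Maximum = 1*1t + 1*1t + 6*6t = 38*sqrt(3) = sqrt(4332)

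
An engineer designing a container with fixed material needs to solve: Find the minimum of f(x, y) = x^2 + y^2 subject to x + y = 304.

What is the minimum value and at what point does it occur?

Substitute y = 304 - x into f(x,y) = x^2 + y^2:
g(x) = x^2 + (304 - x)^2 = 2x^2 - 608x + 92416
g'(x) = 4x - 608 = 0  =>  x = 152
y = 304 - 152 = 152
Minimum value = 152^2 + 152^2 = 46208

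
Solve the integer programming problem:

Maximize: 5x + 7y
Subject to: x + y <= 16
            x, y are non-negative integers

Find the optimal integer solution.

Objective: 5x + 7y, constraint: x + y <= 16
Coefficient of y is 7 > coefficient of x is 5, so allocate the entire budget to y.
Optimal: x = 0, y = 16, value = 112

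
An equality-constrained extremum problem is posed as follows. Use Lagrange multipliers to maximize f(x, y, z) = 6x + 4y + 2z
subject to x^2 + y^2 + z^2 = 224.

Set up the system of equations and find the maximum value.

Lagrange conditions: 6 = 2*lambda*x, 4 = 2*lambda*y, 2 = 2*lambda*z
So x:6 = y:4 = z:2, i.e. x = 6t, y = 4t, z = 2t
Constraint: t^2*(6^2 + 4^2 + 2^2) = 224
  t^2 * 56 = 224  =>  t = sqrt(4)
Maximum = 6*6t + 4*4t + 2*2t = 56*sqrt(4) = 112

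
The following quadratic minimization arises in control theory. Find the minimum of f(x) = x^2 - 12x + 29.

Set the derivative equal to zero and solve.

f(x) = x^2 - 12x + 29
f'(x) = 2x + (-12) = 0
x = 12/2 = 6
f(6) = -7
Since f''(x) = 2 > 0, this is a minimum.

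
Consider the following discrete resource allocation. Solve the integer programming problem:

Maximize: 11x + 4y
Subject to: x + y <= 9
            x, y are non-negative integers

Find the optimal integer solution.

Objective: 11x + 4y, constraint: x + y <= 9
Coefficient of x is 11 >= coefficient of y is 4, so allocate the entire budget to x.
Optimal: x = 9, y = 0, value = 99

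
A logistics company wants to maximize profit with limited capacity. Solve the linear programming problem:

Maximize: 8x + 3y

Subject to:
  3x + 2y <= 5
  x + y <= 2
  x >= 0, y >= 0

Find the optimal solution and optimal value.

Feasible vertices: (0, 0), (0, 2), (1, 1), (5/3, 0)
Objective 8x + 3y at each:
  (0, 0): 0
  (0, 2): 6
  (1, 1): 11
  (5/3, 0): 40/3
Maximum is 40/3 at (5/3, 0).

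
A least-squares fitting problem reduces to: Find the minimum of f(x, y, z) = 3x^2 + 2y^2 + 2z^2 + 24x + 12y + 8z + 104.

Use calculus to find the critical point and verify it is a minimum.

f(x,y,z) = 3x^2 + 2y^2 + 2z^2 + 24x + 12y + 8z + 104
df/dx = 6x + (24) = 0 => x = -4
df/dy = 4y + (12) = 0 => y = -3
df/dz = 4z + (8) = 0 => z = -2
f(-4,-3,-2) = 3*(-4)^2 + 2*(-3)^2 + 2*(-2)^2 + 24*(-4) + 12*(-3) + 8*(-2) + 104 = 30
Hessian is diagonal with entries 6, 4, 4 > 0, confirmed minimum.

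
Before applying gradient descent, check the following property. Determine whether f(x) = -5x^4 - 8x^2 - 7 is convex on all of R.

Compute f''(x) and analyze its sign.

f(x) = -5x^4 - 8x^2 - 7
f'(x) = -20x^3 + -16x
f''(x) = -60x^2 + -16
f''(x) = -60x^2 + -16 <= -16 < 0 for all x
Therefore, f is concave on R.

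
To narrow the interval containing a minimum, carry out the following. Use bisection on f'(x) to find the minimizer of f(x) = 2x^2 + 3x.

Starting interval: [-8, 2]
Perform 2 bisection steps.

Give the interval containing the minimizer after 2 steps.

Finding critical point of f(x) = 2x^2 + 3x using bisection on f'(x) = 4x + 3.
f'(x) = 0 when x = -3/4.
Starting interval: [-8, 2]
Step 1: mid = -3, f'(mid) = -9, new interval = [-3, 2]
Step 2: mid = -1/2, f'(mid) = 1, new interval = [-3, -1/2]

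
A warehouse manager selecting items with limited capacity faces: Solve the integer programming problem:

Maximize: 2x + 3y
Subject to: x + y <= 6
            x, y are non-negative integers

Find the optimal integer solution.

Objective: 2x + 3y, constraint: x + y <= 6
Coefficient of y is 3 > coefficient of x is 2, so allocate the entire budget to y.
Optimal: x = 0, y = 6, value = 18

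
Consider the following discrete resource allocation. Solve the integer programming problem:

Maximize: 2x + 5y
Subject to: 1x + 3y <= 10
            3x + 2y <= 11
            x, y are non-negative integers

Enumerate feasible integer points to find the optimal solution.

Constraint 1: 1x + 3y <= 10
Constraint 2: 3x + 2y <= 11
Feasible x range (need y >= 0): 0 <= x <= min(10/1, 11/3) => x in {0, ..., 3}.
Enumerate feasible integer points row by row (the coefficient of y is 5 > 0, so for each x the largest feasible y gives the best value):
  x = 0: y <= min((10 - 1*0)/3, (11 - 3*0)/2) => y in {0, ..., 3}; best 2*0 + 5*3 = 15
  x = 1: y <= min((10 - 1*1)/3, (11 - 3*1)/2) => y in {0, ..., 3}; best 2*1 + 5*3 = 17
  x = 2: y <= min((10 - 1*2)/3, (11 - 3*2)/2) => y in {0, ..., 2}; best 2*2 + 5*2 = 14
  x = 3: y <= min((10 - 1*3)/3, (11 - 3*3)/2) => y in {0, ..., 1}; best 2*3 + 5*1 = 11
The maximum 2x + 5y = 17 is achieved at x = 1, y = 3.
Check: 1*1 + 3*3 = 10 <= 10 and 3*1 + 2*3 = 9 <= 11.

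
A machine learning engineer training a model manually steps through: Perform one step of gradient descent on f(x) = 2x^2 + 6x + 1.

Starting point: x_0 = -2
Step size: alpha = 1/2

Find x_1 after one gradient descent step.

f(x) = 2x^2 + 6x + 1
f'(x) = 4x + 6
f'(-2) = 4*-2 + (6) = -2
x_1 = x_0 - alpha * f'(x_0) = -2 - 1/2 * -2 = -1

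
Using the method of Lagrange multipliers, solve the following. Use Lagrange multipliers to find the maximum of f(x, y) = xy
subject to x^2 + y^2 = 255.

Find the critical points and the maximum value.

Lagrange conditions: y = 2*lambda*x and x = 2*lambda*y
If x = 0 then y = 0, violating the constraint, so x, y != 0.
Dividing: y/x = x/y => x^2 = y^2 => y = x or y = -x
Constraint: 2x^2 = 255 => x^2 = 255/2 => x = +/-sqrt(255/2)
Critical points: (sqrt(255/2), sqrt(255/2)), (-sqrt(255/2), -sqrt(255/2)), (sqrt(255/2), -sqrt(255/2)), (-sqrt(255/2), sqrt(255/2))
  y = x:  xy = x^2 = 255/2  at (sqrt(255/2), sqrt(255/2)) and (-sqrt(255/2), -sqrt(255/2))
  y = -x: xy = -x^2 = -255/2 at (sqrt(255/2), -sqrt(255/2)) and (-sqrt(255/2), sqrt(255/2))
Maximum xy = 255/2 at (sqrt(255/2), sqrt(255/2)) and (-sqrt(255/2), -sqrt(255/2))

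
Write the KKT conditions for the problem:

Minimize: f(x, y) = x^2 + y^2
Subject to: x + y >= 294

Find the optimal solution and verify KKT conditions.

KKT conditions for min x^2 + y^2 s.t. x + y >= 294:
Stationarity: 2x = mu, 2y = mu
So x = y = mu/2.
Complementary slackness: mu*(x + y - 294) = 0
Primal feasibility: x + y >= 294; dual feasibility: mu >= 0
If mu = 0 then x = y = 0, but 0 + 0 < 294 is infeasible, so the constraint is active.
Constraint active: x + y = 2*(mu/2) = 294 => mu = 294
x = y = 147, f = 43218
Verify: stationarity 2*147 = 294 = mu; primal 147 + 147 = 294 >= 294; dual mu = 294 >= 0; complementary slackness 294*(294 - 294) = 0. All KKT conditions hold.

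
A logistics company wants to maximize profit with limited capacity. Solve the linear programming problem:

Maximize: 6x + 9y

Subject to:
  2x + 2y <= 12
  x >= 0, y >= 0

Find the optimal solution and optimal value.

The feasible region has vertices at [(0, 0), (6, 0), (0, 6)].
Checking objective 6x + 9y at each vertex:
  (0, 0): 6*0 + 9*0 = 0
  (6, 0): 6*6 + 9*0 = 36
  (0, 6): 6*0 + 9*6 = 54
Maximum is 54 at (0, 6).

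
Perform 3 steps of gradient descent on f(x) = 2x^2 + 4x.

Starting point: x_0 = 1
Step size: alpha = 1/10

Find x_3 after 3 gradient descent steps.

f(x) = 2x^2 + 4x, f'(x) = 4x + (4)
Step 1: f'(1) = 8, x_1 = 1 - 1/10 * 8 = 1/5
Step 2: f'(1/5) = 24/5, x_2 = 1/5 - 1/10 * 24/5 = -7/25
Step 3: f'(-7/25) = 72/25, x_3 = -7/25 - 1/10 * 72/25 = -71/125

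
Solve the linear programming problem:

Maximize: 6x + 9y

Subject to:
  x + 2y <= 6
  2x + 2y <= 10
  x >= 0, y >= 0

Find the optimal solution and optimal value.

Feasible vertices: (0, 0), (0, 3), (4, 1), (5, 0)
Objective 6x + 9y at each:
  (0, 0): 0
  (0, 3): 27
  (4, 1): 33
  (5, 0): 30
Maximum is 33 at (4, 1).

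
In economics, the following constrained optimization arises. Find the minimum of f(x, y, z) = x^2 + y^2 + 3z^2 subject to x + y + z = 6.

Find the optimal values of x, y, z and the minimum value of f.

Using Lagrange multipliers on f = x^2 + y^2 + 3z^2 with constraint x + y + z = 6:
Conditions: 2*1*x = lambda, 2*1*y = lambda, 2*3*z = lambda
So x = lambda/2, y = lambda/2, z = lambda/6
Substituting into constraint: lambda * (7/6) = 6
lambda = 36/7
x = 18/7, y = 18/7, z = 6/7
Minimum value = 108/7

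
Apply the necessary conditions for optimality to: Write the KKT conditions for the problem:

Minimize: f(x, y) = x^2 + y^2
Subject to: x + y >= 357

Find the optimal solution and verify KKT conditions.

KKT conditions for min x^2 + y^2 s.t. x + y >= 357:
Stationarity: 2x = mu, 2y = mu
So x = y = mu/2.
Complementary slackness: mu*(x + y - 357) = 0
Primal feasibility: x + y >= 357; dual feasibility: mu >= 0
If mu = 0 then x = y = 0, but 0 + 0 < 357 is infeasible, so the constraint is active.
Constraint active: x + y = 2*(mu/2) = 357 => mu = 357
x = y = 357/2, f = 127449/2
Verify: stationarity 2*(357/2) = 357 = mu; primal 357/2 + 357/2 = 357 >= 357; dual mu = 357 >= 0; complementary slackness 357*(357 - 357) = 0. All KKT conditions hold.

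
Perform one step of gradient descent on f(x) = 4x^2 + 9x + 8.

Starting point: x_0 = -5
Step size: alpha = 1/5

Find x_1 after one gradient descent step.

f(x) = 4x^2 + 9x + 8
f'(x) = 8x + 9
f'(-5) = 8*-5 + (9) = -31
x_1 = x_0 - alpha * f'(x_0) = -5 - 1/5 * -31 = 6/5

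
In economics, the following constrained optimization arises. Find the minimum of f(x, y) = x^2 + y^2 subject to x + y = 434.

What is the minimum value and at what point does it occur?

Substitute y = 434 - x into f(x,y) = x^2 + y^2:
g(x) = x^2 + (434 - x)^2 = 2x^2 - 868x + 188356
g'(x) = 4x - 868 = 0  =>  x = 217
y = 434 - 217 = 217
Minimum value = 217^2 + 217^2 = 94178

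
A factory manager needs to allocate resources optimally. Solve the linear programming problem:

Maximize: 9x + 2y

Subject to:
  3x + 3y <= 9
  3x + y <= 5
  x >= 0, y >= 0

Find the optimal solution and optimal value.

Feasible vertices: (0, 0), (0, 3), (1, 2), (5/3, 0)
Objective 9x + 2y at each:
  (0, 0): 0
  (0, 3): 6
  (1, 2): 13
  (5/3, 0): 15
Maximum is 15 at (5/3, 0).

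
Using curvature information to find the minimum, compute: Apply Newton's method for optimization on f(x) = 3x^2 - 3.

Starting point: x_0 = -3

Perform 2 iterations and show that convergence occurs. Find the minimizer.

f(x) = 3x^2 - 3, f'(x) = 6x + (0), f''(x) = 6
Step 1: f'(-3) = -18, x_1 = -3 - -18/6 = 0
Step 2: f'(0) = 0, x_2 = 0 (converged)
Newton's method converges in 1 step for quadratics.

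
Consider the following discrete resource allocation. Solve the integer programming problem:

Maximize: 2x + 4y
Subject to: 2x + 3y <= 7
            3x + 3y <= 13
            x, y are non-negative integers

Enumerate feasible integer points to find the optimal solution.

Constraint 1: 2x + 3y <= 7
Constraint 2: 3x + 3y <= 13
Feasible x range (need y >= 0): 0 <= x <= min(7/2, 13/3) => x in {0, ..., 3}.
Enumerate feasible integer points row by row (the coefficient of y is 4 > 0, so for each x the largest feasible y gives the best value):
  x = 0: y <= min((7 - 2*0)/3, (13 - 3*0)/3) => y in {0, ..., 2}; best 2*0 + 4*2 = 8
  x = 1: y <= min((7 - 2*1)/3, (13 - 3*1)/3) => y in {0, ..., 1}; best 2*1 + 4*1 = 6
  x = 2: y <= min((7 - 2*2)/3, (13 - 3*2)/3) => y in {0, ..., 1}; best 2*2 + 4*1 = 8
  x = 3: y <= min((7 - 2*3)/3, (13 - 3*3)/3) => y in {0}; best 2*3 + 4*0 = 6
The maximum 2x + 4y = 8 is achieved at x = 0, y = 2.
(The same value 8 is also attained at (2, 1).)
Check: 2*0 + 3*2 = 6 <= 7 and 3*0 + 3*2 = 6 <= 13.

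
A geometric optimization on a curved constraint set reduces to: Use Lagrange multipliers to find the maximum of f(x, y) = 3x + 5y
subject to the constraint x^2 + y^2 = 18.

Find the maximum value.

Set up Lagrange conditions: grad f = lambda * grad g
  3 = 2*lambda*x
  5 = 2*lambda*y
From these: x/y = 3/5, so x = 3t, y = 5t for some t.
Substitute into constraint: (3t)^2 + (5t)^2 = 18
  t^2 * 34 = 18
  t = sqrt(18/34)
Maximum = 3*x + 5*y = (3^2 + 5^2)*t = 34 * sqrt(18/34) = sqrt(612)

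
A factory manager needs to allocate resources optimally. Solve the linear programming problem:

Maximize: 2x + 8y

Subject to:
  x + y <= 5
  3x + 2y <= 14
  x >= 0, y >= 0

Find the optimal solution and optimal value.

Feasible vertices: (0, 0), (0, 5), (4, 1), (14/3, 0)
Objective 2x + 8y at each:
  (0, 0): 0
  (0, 5): 40
  (4, 1): 16
  (14/3, 0): 28/3
Maximum is 40 at (0, 5).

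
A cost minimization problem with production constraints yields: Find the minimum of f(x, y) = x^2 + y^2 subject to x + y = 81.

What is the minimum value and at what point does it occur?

Substitute y = 81 - x into f(x,y) = x^2 + y^2:
g(x) = x^2 + (81 - x)^2 = 2x^2 - 162x + 6561
g'(x) = 4x - 162 = 0  =>  x = 81/2
y = 81 - 81/2 = 81/2
Minimum value = (81/2)^2 + (81/2)^2 = 6561/2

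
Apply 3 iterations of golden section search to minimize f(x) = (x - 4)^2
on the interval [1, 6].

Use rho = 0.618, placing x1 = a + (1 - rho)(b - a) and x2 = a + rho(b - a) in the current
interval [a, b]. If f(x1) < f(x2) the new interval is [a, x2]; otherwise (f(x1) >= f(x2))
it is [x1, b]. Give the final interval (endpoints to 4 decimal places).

Golden section search for min of f(x) = (x - 4)^2 on [1, 6].
Each step: x1 = a + (1 - rho)(b - a), x2 = a + rho(b - a); if f(x1) < f(x2) keep [a, x2], otherwise keep [x1, b].
Step 1: [1.0000, 6.0000], x1=2.9100 (f=1.1881), x2=4.0900 (f=0.0081); f(x1) > f(x2) => keep [2.9100, 6.0000]
Step 2: [2.9100, 6.0000], x1=4.0904 (f=0.0082), x2=4.8196 (f=0.6718); f(x1) < f(x2) => keep [2.9100, 4.8196]
Step 3: [2.9100, 4.8196], x1=3.6395 (f=0.1300), x2=4.0901 (f=0.0081); f(x1) > f(x2) => keep [3.6395, 4.8196]
Final interval: [3.6395, 4.8196]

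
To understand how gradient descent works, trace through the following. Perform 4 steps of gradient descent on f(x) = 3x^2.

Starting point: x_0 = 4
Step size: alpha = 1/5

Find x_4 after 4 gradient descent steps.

f(x) = 3x^2, f'(x) = 6x + (0)
Step 1: f'(4) = 24, x_1 = 4 - 1/5 * 24 = -4/5
Step 2: f'(-4/5) = -24/5, x_2 = -4/5 - 1/5 * -24/5 = 4/25
Step 3: f'(4/25) = 24/25, x_3 = 4/25 - 1/5 * 24/25 = -4/125
Step 4: f'(-4/125) = -24/125, x_4 = -4/125 - 1/5 * -24/125 = 4/625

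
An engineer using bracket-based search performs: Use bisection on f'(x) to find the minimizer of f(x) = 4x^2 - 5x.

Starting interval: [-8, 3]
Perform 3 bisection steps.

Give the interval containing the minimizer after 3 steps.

Finding critical point of f(x) = 4x^2 - 5x using bisection on f'(x) = 8x + -5.
f'(x) = 0 when x = 5/8.
Starting interval: [-8, 3]
Step 1: mid = -5/2, f'(mid) = -25, new interval = [-5/2, 3]
Step 2: mid = 1/4, f'(mid) = -3, new interval = [1/4, 3]
Step 3: mid = 13/8, f'(mid) = 8, new interval = [1/4, 13/8]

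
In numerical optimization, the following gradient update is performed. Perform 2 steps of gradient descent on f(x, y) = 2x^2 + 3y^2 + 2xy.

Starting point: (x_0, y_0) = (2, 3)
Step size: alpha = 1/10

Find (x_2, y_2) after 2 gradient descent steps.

f(x,y) = 2x^2 + 3y^2 + 2xy
grad_x = 4x + 2y, grad_y = 6y + 2x
Step 1: grad = (14, 22), (3/5, 4/5)
Step 2: grad = (4, 6), (1/5, 1/5)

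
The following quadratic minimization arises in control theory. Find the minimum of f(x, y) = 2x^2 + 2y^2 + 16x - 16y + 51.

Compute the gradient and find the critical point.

f(x,y) = 2x^2 + 2y^2 + 16x - 16y + 51
df/dx = 4x + (16) = 0  =>  x = -4
df/dy = 4y + (-16) = 0  =>  y = 4
f(-4, 4) = 2*(-4)^2 + 2*(4)^2 + 16*(-4) + -16*(4) + 51 = -13
Hessian is diagonal with entries 4, 4 > 0, so this is a minimum.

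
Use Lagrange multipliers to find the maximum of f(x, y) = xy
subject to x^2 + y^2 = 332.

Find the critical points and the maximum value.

Lagrange conditions: y = 2*lambda*x and x = 2*lambda*y
If x = 0 then y = 0, violating the constraint, so x, y != 0.
Dividing: y/x = x/y => x^2 = y^2 => y = x or y = -x
Constraint: 2x^2 = 332 => x^2 = 166 => x = +/-sqrt(166)
Critical points: (sqrt(166), sqrt(166)), (-sqrt(166), -sqrt(166)), (sqrt(166), -sqrt(166)), (-sqrt(166), sqrt(166))
  y = x:  xy = x^2 = 166  at (sqrt(166), sqrt(166)) and (-sqrt(166), -sqrt(166))
  y = -x: xy = -x^2 = -166 at (sqrt(166), -sqrt(166)) and (-sqrt(166), sqrt(166))
Maximum xy = 166 at (sqrt(166), sqrt(166)) and (-sqrt(166), -sqrt(166))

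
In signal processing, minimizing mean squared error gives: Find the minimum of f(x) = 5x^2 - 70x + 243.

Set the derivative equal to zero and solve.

f(x) = 5x^2 - 70x + 243
f'(x) = 10x + (-70) = 0
x = 70/10 = 7
f(7) = -2
Since f''(x) = 10 > 0, this is a minimum.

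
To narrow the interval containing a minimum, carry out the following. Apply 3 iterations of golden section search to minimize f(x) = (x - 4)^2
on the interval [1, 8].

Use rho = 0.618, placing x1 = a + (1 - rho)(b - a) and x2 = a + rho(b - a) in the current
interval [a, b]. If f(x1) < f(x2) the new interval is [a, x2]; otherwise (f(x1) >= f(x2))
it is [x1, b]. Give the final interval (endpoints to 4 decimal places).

Golden section search for min of f(x) = (x - 4)^2 on [1, 8].
Each step: x1 = a + (1 - rho)(b - a), x2 = a + rho(b - a); if f(x1) < f(x2) keep [a, x2], otherwise keep [x1, b].
Step 1: [1.0000, 8.0000], x1=3.6740 (f=0.1063), x2=5.3260 (f=1.7583); f(x1) < f(x2) => keep [1.0000, 5.3260]
Step 2: [1.0000, 5.3260], x1=2.6525 (f=1.8157), x2=3.6735 (f=0.1066); f(x1) > f(x2) => keep [2.6525, 5.3260]
Step 3: [2.6525, 5.3260], x1=3.6738 (f=0.1064), x2=4.3047 (f=0.0929); f(x1) > f(x2) => keep [3.6738, 5.3260]
Final interval: [3.6738, 5.3260]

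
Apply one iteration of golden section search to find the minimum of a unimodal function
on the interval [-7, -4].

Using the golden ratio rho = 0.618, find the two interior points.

Golden section search on [-7, -4].
Golden ratio rho = 0.618 (approx).
Interior points:
  x_1 = -7 + (1-0.618)*3 = -5.8540
  x_2 = -7 + 0.618*3 = -5.1460
Compare f(x_1) and f(x_2) to determine which subinterval to keep.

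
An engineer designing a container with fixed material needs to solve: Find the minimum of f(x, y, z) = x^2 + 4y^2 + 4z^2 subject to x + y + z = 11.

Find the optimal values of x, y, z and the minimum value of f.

Using Lagrange multipliers on f = x^2 + 4y^2 + 4z^2 with constraint x + y + z = 11:
Conditions: 2*1*x = lambda, 2*4*y = lambda, 2*4*z = lambda
So x = lambda/2, y = lambda/8, z = lambda/8
Substituting into constraint: lambda * (3/4) = 11
lambda = 44/3
x = 22/3, y = 11/6, z = 11/6
Minimum value = 242/3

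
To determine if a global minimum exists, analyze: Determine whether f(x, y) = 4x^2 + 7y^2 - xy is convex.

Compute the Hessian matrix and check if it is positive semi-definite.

f(x,y) = 4x^2 + 7y^2 - xy
Hessian H = [[8, -1], [-1, 14]]
trace(H) = 22, det(H) = 111
Eigenvalues: (22 +/- sqrt(40)) / 2 = 14.16, 7.838
Since both eigenvalues > 0, f is convex.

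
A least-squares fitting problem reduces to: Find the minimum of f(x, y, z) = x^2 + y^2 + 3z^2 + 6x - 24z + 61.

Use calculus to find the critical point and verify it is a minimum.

f(x,y,z) = x^2 + y^2 + 3z^2 + 6x - 24z + 61
df/dx = 2x + (6) = 0 => x = -3
df/dy = 2y + (0) = 0 => y = 0
df/dz = 6z + (-24) = 0 => z = 4
f(-3,0,4) = 1*(-3)^2 + 1*(0)^2 + 3*(4)^2 + 6*(-3) + -24*(4) + 61 = 4
Hessian is diagonal with entries 2, 2, 6 > 0, confirmed minimum.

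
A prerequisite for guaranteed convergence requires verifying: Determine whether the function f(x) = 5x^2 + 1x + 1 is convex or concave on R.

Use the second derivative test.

f(x) = 5x^2 + 1x + 1
f'(x) = 10x + 1
f''(x) = 10
Since f''(x) = 10 > 0 for all x, f is convex on R.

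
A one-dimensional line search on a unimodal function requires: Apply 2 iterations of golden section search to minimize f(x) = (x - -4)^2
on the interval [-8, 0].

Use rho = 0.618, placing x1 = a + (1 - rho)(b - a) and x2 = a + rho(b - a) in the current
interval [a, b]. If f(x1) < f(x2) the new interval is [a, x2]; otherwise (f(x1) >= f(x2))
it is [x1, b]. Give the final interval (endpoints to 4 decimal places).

Golden section search for min of f(x) = (x - -4)^2 on [-8, 0].
Each step: x1 = a + (1 - rho)(b - a), x2 = a + rho(b - a); if f(x1) < f(x2) keep [a, x2], otherwise keep [x1, b].
Step 1: [-8.0000, 0.0000], x1=-4.9440 (f=0.8911), x2=-3.0560 (f=0.8911); f(x1) = f(x2) (tie, not '<') => keep [-4.9440, 0.0000]
Step 2: [-4.9440, 0.0000], x1=-3.0554 (f=0.8923), x2=-1.8886 (f=4.4580); f(x1) < f(x2) => keep [-4.9440, -1.8886]
Final interval: [-4.9440, -1.8886]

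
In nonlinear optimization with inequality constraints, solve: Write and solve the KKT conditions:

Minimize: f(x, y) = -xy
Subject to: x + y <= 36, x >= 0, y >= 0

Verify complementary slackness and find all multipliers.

Problem: min -xy s.t. x + y <= 36 (multiplier lambda), x >= 0 (mu_x), y >= 0 (mu_y)
KKT stationarity: -y + lambda - mu_x = 0, -x + lambda - mu_y = 0, with lambda, mu_x, mu_y >= 0
Complementary slackness: lambda*(x + y - 36) = 0, mu_x*x = 0, mu_y*y = 0
If lambda = 0: y = -mu_x <= 0 and x = -mu_y <= 0 force x = y = 0 with f = 0; but x = y = 18 is feasible with f = -324 < 0, so this is not the minimum. Hence lambda > 0 and x + y = 36.
Try x > 0, y > 0 (so mu_x = mu_y = 0): y = lambda, x = lambda => x = y = lambda
x + y = 36 => 2*lambda = 36 => lambda = 18
x* = y* = 18 > 0, consistent with mu_x = mu_y = 0.
(Any feasible point with x = 0 or y = 0 has f = 0 > -324, so the minimum is not on those boundaries.)
min(-xy) = -324 (i.e. max xy = 324)
Multipliers: lambda = 18, mu_x = 0, mu_y = 0
Complementary slackness: lambda*(x + y - 36) = 18*(18 + 18 - 36) = 0, mu_x*x = 0*18 = 0, mu_y*y = 0*18 = 0. Satisfied.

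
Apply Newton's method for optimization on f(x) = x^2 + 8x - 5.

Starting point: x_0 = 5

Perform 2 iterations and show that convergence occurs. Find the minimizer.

f(x) = x^2 + 8x - 5, f'(x) = 2x + (8), f''(x) = 2
Step 1: f'(5) = 18, x_1 = 5 - 18/2 = -4
Step 2: f'(-4) = 0, x_2 = -4 (converged)
Newton's method converges in 1 step for quadratics.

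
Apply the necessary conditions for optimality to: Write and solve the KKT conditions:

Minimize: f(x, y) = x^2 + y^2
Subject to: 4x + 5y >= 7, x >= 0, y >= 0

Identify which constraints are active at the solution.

KKT conditions for min x^2 + y^2 s.t. 4x + 5y >= 7, x >= 0, y >= 0:
Stationarity: 2x = mu*4 + mu_x, 2y = mu*5 + mu_y, with mu, mu_x, mu_y >= 0
Complementary slackness: mu*(4x + 5y - 7) = 0, mu_x*x = 0, mu_y*y = 0
(0, 0) is infeasible (4*0 + 5*0 < 7), so if mu = 0 stationarity would force x = mu_x/2 >= 0, y = mu_y/2 >= 0 with mu_x*x = mu_y*y = 0, i.e. x = y = 0: contradiction. Hence mu > 0 and 4x + 5y = 7 is active.
Try x > 0, y > 0 (so mu_x = mu_y = 0): x = 4*mu/2, y = 5*mu/2
Substitute: 4*(4*mu/2) + 5*(5*mu/2) = 7
  mu*41/2 = 7 => mu = 14/41
x* = 28/41 > 0, y* = 35/41 > 0, consistent with mu_x = mu_y = 0.
f is convex and the constraints are linear, so this KKT point is the global minimum.
f* = 49/41
Active constraints: 4x + 5y >= 7 (holds with equality, mu = 14/41 > 0); x >= 0 and y >= 0 are inactive (mu_x = mu_y = 0).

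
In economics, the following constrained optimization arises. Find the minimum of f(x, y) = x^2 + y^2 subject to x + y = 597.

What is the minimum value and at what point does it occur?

Substitute y = 597 - x into f(x,y) = x^2 + y^2:
g(x) = x^2 + (597 - x)^2 = 2x^2 - 1194x + 356409
g'(x) = 4x - 1194 = 0  =>  x = 597/2
y = 597 - 597/2 = 597/2
Minimum value = (597/2)^2 + (597/2)^2 = 356409/2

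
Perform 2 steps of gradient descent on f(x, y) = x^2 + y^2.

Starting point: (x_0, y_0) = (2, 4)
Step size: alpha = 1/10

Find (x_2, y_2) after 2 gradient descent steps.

f(x,y) = x^2 + y^2
grad_x = 2x + 0y, grad_y = 2y + 0x
Step 1: grad = (4, 8), (8/5, 16/5)
Step 2: grad = (16/5, 32/5), (32/25, 64/25)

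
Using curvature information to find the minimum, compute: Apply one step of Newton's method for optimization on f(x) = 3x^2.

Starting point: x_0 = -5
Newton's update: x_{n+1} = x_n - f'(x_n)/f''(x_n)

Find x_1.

f(x) = 3x^2
f'(x) = 6x + (0), f''(x) = 6
Newton step: x_1 = x_0 - f'(x_0)/f''(x_0)
f'(-5) = -30
x_1 = -5 - -30/6 = 0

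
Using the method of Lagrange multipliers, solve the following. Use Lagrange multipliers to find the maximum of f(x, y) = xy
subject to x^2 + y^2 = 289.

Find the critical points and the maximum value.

Lagrange conditions: y = 2*lambda*x and x = 2*lambda*y
If x = 0 then y = 0, violating the constraint, so x, y != 0.
Dividing: y/x = x/y => x^2 = y^2 => y = x or y = -x
Constraint: 2x^2 = 289 => x^2 = 289/2 => x = +/-sqrt(289/2)
Critical points: (sqrt(289/2), sqrt(289/2)), (-sqrt(289/2), -sqrt(289/2)), (sqrt(289/2), -sqrt(289/2)), (-sqrt(289/2), sqrt(289/2))
  y = x:  xy = x^2 = 289/2  at (sqrt(289/2), sqrt(289/2)) and (-sqrt(289/2), -sqrt(289/2))
  y = -x: xy = -x^2 = -289/2 at (sqrt(289/2), -sqrt(289/2)) and (-sqrt(289/2), sqrt(289/2))
Maximum xy = 289/2 at (sqrt(289/2), sqrt(289/2)) and (-sqrt(289/2), -sqrt(289/2))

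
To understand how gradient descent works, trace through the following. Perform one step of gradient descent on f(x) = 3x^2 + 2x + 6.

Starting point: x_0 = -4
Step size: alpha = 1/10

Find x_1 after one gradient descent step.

f(x) = 3x^2 + 2x + 6
f'(x) = 6x + 2
f'(-4) = 6*-4 + (2) = -22
x_1 = x_0 - alpha * f'(x_0) = -4 - 1/10 * -22 = -9/5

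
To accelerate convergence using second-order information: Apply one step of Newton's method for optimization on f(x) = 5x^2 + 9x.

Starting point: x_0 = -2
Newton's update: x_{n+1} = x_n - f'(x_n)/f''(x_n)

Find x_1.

f(x) = 5x^2 + 9x
f'(x) = 10x + (9), f''(x) = 10
Newton step: x_1 = x_0 - f'(x_0)/f''(x_0)
f'(-2) = -11
x_1 = -2 - -11/10 = -9/10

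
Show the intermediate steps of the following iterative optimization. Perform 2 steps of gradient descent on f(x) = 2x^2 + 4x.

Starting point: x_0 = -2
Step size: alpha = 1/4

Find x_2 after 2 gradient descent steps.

f(x) = 2x^2 + 4x, f'(x) = 4x + (4)
Step 1: f'(-2) = -4, x_1 = -2 - 1/4 * -4 = -1
Step 2: f'(-1) = 0, x_2 = -1 - 1/4 * 0 = -1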